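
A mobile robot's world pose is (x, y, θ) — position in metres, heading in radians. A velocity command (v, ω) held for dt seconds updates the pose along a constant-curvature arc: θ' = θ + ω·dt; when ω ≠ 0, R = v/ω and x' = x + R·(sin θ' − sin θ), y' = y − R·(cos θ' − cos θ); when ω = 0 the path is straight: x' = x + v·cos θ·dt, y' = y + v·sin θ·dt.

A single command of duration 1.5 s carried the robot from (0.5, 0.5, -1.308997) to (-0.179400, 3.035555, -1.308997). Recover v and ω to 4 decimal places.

v = -1.7500, ω = 0.0000

Δθ = -1.308997 − -1.308997 = 0.000000
ω = Δθ/dt = 0.000000/1.5 = 0.0000
ω = 0 → v = (Δx·cos θ + Δy·sin θ)/dt = -1.7500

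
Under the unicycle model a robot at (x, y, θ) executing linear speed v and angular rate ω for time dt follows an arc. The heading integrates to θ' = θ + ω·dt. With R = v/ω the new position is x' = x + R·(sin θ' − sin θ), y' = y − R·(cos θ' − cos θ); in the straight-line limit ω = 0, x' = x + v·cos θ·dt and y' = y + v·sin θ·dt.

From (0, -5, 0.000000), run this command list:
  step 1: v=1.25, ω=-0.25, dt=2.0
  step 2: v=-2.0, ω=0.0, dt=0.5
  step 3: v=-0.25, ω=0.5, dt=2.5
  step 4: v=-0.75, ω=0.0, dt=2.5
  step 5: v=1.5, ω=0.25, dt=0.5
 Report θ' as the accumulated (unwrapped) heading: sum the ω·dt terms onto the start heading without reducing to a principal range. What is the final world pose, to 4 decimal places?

step 1: θ'=-0.5000 (R=-5.0000) → pose (2.3971, -5.6121, -0.5000)
step 2: θ'=-0.5000 (straight) → pose (1.5195, -5.1327, -0.5000)
step 3: θ'=0.7500 (R=-0.5000) → pose (0.9390, -5.2056, 0.7500)
step 4: θ'=0.7500 (straight) → pose (-0.4329, -6.4837, 0.7500)
step 5: θ'=0.8750 (R=6.0000) → pose (0.0825, -5.9395, 0.8750)

(0.0825, -5.9395, 0.8750)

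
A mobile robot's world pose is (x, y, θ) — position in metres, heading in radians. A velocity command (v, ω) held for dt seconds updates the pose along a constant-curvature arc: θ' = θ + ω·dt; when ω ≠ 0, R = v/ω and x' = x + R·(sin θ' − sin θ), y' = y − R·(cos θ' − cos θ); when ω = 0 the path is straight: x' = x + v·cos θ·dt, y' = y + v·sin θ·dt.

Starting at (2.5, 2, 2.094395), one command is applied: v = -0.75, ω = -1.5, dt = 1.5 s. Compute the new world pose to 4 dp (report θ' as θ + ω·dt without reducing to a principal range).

θ' = 2.0944 + -1.5·1.5 = -0.1556
R = v/ω = -0.75/-1.5 = 0.5000
x' = 2.5 + 0.5000·(sin -0.1556 − sin 2.0944) = 1.9895
y' = 2 − 0.5000·(cos -0.1556 − cos 2.0944) = 1.2560

(1.9895, 1.2560, -0.1556)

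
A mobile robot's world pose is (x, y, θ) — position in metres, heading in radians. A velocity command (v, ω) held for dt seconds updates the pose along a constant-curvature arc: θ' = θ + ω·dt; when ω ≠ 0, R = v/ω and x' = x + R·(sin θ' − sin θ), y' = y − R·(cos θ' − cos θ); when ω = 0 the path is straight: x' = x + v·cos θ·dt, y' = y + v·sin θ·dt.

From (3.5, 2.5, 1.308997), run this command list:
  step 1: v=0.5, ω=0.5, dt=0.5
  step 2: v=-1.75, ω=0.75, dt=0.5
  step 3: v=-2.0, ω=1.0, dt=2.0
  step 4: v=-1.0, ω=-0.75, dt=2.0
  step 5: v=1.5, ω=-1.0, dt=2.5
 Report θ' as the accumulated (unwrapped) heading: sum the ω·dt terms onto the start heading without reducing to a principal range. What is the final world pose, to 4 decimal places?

step 1: θ'=1.5590 (R=1.0000) → pose (3.5340, 2.7470, 1.5590)
step 2: θ'=1.9340 (R=-2.3333) → pose (3.6861, 1.8905, 1.9340)
step 3: θ'=3.9340 (R=-2.0000) → pose (6.9797, 1.1968, 3.9340)
step 4: θ'=2.4340 (R=1.3333) → pose (8.7957, 1.2739, 2.4340)
step 5: θ'=-0.0660 (R=-1.5000) → pose (9.8697, 3.9105, -0.0660)

(9.8697, 3.9105, -0.0660)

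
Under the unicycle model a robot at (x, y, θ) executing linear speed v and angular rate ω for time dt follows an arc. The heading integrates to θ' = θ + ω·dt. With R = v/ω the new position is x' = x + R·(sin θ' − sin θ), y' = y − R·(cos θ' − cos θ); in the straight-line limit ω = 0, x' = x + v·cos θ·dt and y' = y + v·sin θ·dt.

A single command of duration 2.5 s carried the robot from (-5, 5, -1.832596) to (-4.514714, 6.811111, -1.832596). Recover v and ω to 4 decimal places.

v = -0.7500, ω = 0.0000

Δθ = -1.832596 − -1.832596 = 0.000000
ω = Δθ/dt = 0.000000/2.5 = 0.0000
ω = 0 → v = (Δx·cos θ + Δy·sin θ)/dt = -0.7500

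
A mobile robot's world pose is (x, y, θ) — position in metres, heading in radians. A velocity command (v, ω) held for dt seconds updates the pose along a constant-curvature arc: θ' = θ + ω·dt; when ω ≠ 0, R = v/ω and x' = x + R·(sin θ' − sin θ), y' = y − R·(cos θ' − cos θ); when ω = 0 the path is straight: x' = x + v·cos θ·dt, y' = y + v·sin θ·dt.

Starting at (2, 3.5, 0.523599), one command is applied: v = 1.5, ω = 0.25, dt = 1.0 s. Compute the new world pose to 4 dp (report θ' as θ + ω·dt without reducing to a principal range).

θ' = 0.5236 + 0.25·1.0 = 0.7736
R = v/ω = 1.5/0.25 = 6.0000
x' = 2 + 6.0000·(sin 0.7736 − sin 0.5236) = 3.1923
y' = 3.5 − 6.0000·(cos 0.7736 − cos 0.5236) = 4.4037

(3.1923, 4.4037, 0.7736)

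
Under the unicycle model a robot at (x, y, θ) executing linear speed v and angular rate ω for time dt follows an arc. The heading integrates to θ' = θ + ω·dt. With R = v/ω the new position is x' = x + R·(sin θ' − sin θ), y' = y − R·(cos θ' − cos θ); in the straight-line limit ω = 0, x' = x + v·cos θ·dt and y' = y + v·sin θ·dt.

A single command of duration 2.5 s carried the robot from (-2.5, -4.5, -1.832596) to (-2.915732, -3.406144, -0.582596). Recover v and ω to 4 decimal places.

Δθ = -0.582596 − -1.832596 = 1.250000
ω = Δθ/dt = 1.250000/2.5 = 0.5000
R = −Δy/(cos θ' − cos θ) = -1.0000
v = R·ω = -1.0000·0.5000 = -0.5000

v = -0.5000, ω = 0.5000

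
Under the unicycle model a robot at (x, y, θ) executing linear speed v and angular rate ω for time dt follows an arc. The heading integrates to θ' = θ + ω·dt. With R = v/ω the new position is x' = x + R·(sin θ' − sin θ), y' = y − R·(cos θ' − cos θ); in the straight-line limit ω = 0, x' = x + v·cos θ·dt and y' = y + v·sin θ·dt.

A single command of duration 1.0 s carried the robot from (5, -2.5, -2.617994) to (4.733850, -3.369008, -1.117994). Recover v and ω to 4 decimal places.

Δθ = -1.117994 − -2.617994 = 1.500000
ω = Δθ/dt = 1.500000/1.0 = 1.5000
R = −Δy/(cos θ' − cos θ) = 0.6667
v = R·ω = 0.6667·1.5000 = 1.0000

v = 1.0000, ω = 1.5000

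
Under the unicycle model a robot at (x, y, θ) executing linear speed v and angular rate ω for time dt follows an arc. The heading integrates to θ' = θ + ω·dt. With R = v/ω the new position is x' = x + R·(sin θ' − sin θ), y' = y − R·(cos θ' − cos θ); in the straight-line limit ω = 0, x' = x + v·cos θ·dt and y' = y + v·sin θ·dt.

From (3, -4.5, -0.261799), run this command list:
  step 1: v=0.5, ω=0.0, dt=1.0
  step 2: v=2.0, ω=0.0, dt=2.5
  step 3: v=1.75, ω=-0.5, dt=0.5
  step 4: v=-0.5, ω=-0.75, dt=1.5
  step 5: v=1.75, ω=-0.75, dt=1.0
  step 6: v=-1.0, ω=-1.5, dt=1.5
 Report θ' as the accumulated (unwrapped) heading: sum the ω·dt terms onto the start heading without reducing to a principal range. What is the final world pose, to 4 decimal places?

(9.1740, -7.6085, -4.6368)

step 1: θ'=-0.2618 (straight) → pose (3.4830, -4.6294, -0.2618)
step 2: θ'=-0.2618 (straight) → pose (8.3126, -5.9235, -0.2618)
step 3: θ'=-0.5118 (R=-3.5000) → pose (9.1208, -6.2527, -0.5118)
step 4: θ'=-1.6368 (R=0.6667) → pose (8.7821, -5.6275, -1.6368)
step 5: θ'=-2.3868 (R=-2.3333) → pose (8.0525, -7.1732, -2.3868)
step 6: θ'=-4.6368 (R=0.6667) → pose (9.1740, -7.6085, -4.6368)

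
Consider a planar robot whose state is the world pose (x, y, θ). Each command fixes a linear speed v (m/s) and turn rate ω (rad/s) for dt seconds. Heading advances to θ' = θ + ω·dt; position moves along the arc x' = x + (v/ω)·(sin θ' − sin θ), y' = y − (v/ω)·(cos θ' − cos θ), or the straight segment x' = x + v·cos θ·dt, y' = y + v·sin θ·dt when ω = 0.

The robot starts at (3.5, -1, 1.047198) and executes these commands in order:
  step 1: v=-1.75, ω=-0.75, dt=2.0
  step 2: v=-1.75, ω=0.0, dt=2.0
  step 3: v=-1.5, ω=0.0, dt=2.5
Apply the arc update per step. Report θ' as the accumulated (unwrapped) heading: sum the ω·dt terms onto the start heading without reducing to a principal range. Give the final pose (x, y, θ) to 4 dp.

step 1: θ'=-0.4528 (R=2.3333) → pose (0.4585, -1.9315, -0.4528)
step 2: θ'=-0.4528 (straight) → pose (-2.6888, -0.4003, -0.4528)
step 3: θ'=-0.4528 (straight) → pose (-6.0609, 1.2403, -0.4528)

(-6.0609, 1.2403, -0.4528)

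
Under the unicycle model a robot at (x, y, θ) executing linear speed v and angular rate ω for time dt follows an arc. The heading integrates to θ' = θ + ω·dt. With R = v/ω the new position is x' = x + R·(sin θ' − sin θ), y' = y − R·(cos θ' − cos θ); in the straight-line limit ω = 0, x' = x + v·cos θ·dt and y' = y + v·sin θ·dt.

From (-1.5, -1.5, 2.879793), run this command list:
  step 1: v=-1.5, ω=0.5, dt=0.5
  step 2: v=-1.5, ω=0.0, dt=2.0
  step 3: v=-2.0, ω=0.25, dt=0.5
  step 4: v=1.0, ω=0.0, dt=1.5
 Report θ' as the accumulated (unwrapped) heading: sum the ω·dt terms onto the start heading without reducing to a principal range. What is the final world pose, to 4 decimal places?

(1.7485, -1.7562, 3.2548)

step 1: θ'=3.1298 (R=-3.0000) → pose (-0.7589, -1.6020, 3.1298)
step 2: θ'=3.1298 (straight) → pose (2.2409, -1.6374, 3.1298)
step 3: θ'=3.2548 (R=-8.0000) → pose (3.2389, -1.5868, 3.2548)
step 4: θ'=3.2548 (straight) → pose (1.7485, -1.7562, 3.2548)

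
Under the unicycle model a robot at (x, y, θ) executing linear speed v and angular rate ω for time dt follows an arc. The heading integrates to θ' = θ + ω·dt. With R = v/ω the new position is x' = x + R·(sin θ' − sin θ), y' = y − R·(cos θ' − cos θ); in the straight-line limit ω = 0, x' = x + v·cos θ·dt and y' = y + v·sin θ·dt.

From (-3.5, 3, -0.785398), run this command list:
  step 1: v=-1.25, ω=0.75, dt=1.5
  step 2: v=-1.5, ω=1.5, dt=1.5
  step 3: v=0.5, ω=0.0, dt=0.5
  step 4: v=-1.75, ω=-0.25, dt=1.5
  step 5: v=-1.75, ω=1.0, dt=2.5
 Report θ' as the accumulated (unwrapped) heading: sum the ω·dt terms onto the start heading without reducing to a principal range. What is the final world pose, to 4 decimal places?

(-0.5601, 1.0253, 4.7146)

step 1: θ'=0.3396 (R=-1.6667) → pose (-5.2337, 3.3930, 0.3396)
step 2: θ'=2.5896 (R=-1.0000) → pose (-5.4250, 1.5986, 2.5896)
step 3: θ'=2.5896 (straight) → pose (-5.6378, 1.7297, 2.5896)
step 4: θ'=2.2146 (R=7.0000) → pose (-3.7098, -0.0290, 2.2146)
step 5: θ'=4.7146 (R=-1.7500) → pose (-0.5601, 1.0253, 4.7146)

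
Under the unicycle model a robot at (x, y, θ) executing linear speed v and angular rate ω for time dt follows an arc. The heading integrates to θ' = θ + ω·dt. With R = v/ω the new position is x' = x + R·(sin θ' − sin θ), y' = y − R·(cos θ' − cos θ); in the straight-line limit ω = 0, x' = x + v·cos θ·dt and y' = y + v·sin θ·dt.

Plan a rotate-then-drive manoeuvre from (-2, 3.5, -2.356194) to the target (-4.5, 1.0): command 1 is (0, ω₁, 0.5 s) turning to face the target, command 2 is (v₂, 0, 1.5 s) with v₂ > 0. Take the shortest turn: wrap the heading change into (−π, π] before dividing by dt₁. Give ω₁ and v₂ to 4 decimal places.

heading to target = atan2(1−3.5, -4.5−-2) = -2.3562
Δθ = wrap(-2.3562 − -2.3562) = 0.0000; ω₁ = Δθ/dt₁ = 0.0000
distance = √((-4.5−-2)² + (1−3.5)²) = 3.5355; v₂ = distance/dt₂ = 2.3570

ω₁ = 0.0000, v₂ = 2.3570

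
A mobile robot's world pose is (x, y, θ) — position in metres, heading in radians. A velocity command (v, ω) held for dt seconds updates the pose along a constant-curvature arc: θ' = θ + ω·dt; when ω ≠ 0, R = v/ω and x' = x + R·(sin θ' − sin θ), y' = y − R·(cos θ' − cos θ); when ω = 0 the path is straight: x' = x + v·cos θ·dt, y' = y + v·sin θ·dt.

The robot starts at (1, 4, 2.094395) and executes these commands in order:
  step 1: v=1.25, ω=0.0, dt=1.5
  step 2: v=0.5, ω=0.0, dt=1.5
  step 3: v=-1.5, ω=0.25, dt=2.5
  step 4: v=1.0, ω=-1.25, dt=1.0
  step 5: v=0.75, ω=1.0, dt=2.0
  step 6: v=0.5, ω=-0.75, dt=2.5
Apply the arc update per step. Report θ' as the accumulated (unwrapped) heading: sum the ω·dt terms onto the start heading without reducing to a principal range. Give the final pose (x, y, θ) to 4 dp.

step 1: θ'=2.0944 (straight) → pose (0.0625, 5.6238, 2.0944)
step 2: θ'=2.0944 (straight) → pose (-0.3125, 6.2733, 2.0944)
step 3: θ'=2.7194 (R=-6.0000) → pose (2.4251, 3.8002, 2.7194)
step 4: θ'=1.4694 (R=-0.8000) → pose (1.9570, 4.6109, 1.4694)
step 5: θ'=3.4694 (R=0.7500) → pose (0.9694, 5.3969, 3.4694)
step 6: θ'=1.5944 (R=-0.6667) → pose (0.0882, 6.0123, 1.5944)

(0.0882, 6.0123, 1.5944)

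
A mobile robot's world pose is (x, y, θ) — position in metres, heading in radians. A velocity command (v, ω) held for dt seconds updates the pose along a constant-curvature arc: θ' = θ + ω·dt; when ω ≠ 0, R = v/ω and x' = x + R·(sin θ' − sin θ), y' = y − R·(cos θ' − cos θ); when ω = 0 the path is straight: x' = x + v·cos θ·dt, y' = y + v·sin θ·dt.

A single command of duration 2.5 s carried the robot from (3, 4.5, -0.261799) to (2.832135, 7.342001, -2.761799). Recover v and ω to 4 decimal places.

v = -1.5000, ω = -1.0000

Δθ = -2.761799 − -0.261799 = -2.500000
ω = Δθ/dt = -2.500000/2.5 = -1.0000
R = −Δy/(cos θ' − cos θ) = 1.5000
v = R·ω = 1.5000·-1.0000 = -1.5000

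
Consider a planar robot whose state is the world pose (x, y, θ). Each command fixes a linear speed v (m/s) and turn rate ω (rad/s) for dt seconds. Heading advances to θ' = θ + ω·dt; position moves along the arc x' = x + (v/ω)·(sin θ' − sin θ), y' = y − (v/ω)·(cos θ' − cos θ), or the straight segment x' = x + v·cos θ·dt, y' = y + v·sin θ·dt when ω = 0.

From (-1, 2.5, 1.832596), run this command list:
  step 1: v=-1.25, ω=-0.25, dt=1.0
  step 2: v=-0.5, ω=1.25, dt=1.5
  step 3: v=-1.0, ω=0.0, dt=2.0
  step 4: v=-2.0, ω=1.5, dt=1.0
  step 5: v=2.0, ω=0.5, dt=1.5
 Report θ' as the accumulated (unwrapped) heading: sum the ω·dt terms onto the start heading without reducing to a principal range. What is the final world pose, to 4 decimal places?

step 1: θ'=1.5826 (R=5.0000) → pose (-0.8300, 1.2649, 1.5826)
step 2: θ'=3.4576 (R=-0.4000) → pose (-0.3057, 0.8894, 3.4576)
step 3: θ'=3.4576 (straight) → pose (1.5953, 1.5110, 3.4576)
step 4: θ'=4.9576 (R=-1.3333) → pose (2.4744, 3.1020, 4.9576)
step 5: θ'=5.7076 (R=4.0000) → pose (4.1774, 0.7175, 5.7076)

(4.1774, 0.7175, 5.7076)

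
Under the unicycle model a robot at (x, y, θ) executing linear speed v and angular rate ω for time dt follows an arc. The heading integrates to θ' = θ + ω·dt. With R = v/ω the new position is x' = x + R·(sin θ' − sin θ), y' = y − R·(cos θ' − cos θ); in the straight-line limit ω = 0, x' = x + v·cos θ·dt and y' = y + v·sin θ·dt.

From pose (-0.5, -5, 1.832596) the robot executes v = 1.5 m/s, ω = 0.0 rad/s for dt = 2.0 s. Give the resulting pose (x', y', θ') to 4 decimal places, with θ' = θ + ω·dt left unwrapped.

(-1.2765, -2.1022, 1.8326)

θ' = 1.8326 + 0.0·2.0 = 1.8326
ω = 0 → straight: x' = -0.5 + 1.5·cos(1.8326)·2.0 = -1.2765
y' = -5 + 1.5·sin(1.8326)·2.0 = -2.1022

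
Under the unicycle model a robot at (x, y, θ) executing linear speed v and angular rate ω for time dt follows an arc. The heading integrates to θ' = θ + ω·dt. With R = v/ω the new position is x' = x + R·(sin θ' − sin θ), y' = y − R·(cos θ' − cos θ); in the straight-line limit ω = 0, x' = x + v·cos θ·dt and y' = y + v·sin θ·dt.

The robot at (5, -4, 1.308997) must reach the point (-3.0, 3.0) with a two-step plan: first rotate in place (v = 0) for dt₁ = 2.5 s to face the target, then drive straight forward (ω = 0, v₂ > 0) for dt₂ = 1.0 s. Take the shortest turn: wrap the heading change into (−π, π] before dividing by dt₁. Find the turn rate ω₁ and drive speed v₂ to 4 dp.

heading to target = atan2(3−-4, -3−5) = 2.4228
Δθ = wrap(2.4228 − 1.3090) = 1.1138; ω₁ = Δθ/dt₁ = 0.4455
distance = √((-3−5)² + (3−-4)²) = 10.6301; v₂ = distance/dt₂ = 10.6301

ω₁ = 0.4455, v₂ = 10.6301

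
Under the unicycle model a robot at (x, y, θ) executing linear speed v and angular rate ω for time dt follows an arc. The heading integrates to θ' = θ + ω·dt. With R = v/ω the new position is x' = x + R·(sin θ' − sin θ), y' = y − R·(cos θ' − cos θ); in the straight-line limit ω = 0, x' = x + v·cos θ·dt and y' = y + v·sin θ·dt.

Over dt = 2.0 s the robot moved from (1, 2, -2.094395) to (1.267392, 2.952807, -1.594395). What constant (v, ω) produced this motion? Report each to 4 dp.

Δθ = -1.594395 − -2.094395 = 0.500000
ω = Δθ/dt = 0.500000/2.0 = 0.2500
R = −Δy/(cos θ' − cos θ) = -2.0000
v = R·ω = -2.0000·0.2500 = -0.5000

v = -0.5000, ω = 0.2500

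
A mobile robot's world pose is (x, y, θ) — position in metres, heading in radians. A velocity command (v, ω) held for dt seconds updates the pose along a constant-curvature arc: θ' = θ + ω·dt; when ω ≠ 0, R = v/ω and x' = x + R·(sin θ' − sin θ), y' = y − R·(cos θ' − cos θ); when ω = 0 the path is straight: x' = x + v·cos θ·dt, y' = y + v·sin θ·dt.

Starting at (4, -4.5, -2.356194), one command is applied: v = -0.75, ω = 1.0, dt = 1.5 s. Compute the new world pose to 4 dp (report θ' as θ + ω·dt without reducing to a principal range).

θ' = -2.3562 + 1.0·1.5 = -0.8562
R = v/ω = -0.75/1.0 = -0.7500
x' = 4 + -0.7500·(sin -0.8562 − sin -2.3562) = 4.0362
y' = -4.5 − -0.7500·(cos -0.8562 − cos -2.3562) = -3.4782

(4.0362, -3.4782, -0.8562)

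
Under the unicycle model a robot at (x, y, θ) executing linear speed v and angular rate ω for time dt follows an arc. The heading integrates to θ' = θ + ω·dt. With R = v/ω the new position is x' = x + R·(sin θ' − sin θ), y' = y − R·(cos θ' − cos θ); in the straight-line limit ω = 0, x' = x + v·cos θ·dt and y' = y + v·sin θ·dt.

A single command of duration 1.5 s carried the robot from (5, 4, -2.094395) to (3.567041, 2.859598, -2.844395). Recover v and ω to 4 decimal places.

Δθ = -2.844395 − -2.094395 = -0.750000
ω = Δθ/dt = -0.750000/1.5 = -0.5000
R = Δx/(sin θ' − sin θ) = -2.5000
v = R·ω = -2.5000·-0.5000 = 1.2500

v = 1.2500, ω = -0.5000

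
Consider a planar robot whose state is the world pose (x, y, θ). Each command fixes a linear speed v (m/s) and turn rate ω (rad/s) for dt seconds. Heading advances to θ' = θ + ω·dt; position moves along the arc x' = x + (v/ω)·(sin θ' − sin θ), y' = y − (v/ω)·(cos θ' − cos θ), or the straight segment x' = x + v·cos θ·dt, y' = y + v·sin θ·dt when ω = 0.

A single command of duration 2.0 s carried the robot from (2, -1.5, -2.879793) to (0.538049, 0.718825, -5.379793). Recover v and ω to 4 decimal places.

v = 1.7500, ω = -1.2500

Δθ = -5.379793 − -2.879793 = -2.500000
ω = Δθ/dt = -2.500000/2.0 = -1.2500
R = −Δy/(cos θ' − cos θ) = -1.4000
v = R·ω = -1.4000·-1.2500 = 1.7500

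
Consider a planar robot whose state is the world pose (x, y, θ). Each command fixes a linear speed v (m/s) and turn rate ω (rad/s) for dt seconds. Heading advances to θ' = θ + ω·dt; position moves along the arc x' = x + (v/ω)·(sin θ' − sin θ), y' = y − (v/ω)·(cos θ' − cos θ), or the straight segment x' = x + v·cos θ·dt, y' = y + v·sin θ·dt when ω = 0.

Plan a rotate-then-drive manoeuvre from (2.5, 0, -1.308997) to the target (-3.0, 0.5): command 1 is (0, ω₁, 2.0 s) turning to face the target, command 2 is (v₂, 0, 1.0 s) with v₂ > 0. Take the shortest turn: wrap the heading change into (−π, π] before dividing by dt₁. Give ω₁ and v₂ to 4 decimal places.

ω₁ = -0.9616, v₂ = 5.5227

heading to target = atan2(0.5−0, -3−2.5) = 3.0509
Δθ = wrap(3.0509 − -1.3090) = -1.9233; ω₁ = Δθ/dt₁ = -0.9616
distance = √((-3−2.5)² + (0.5−0)²) = 5.5227; v₂ = distance/dt₂ = 5.5227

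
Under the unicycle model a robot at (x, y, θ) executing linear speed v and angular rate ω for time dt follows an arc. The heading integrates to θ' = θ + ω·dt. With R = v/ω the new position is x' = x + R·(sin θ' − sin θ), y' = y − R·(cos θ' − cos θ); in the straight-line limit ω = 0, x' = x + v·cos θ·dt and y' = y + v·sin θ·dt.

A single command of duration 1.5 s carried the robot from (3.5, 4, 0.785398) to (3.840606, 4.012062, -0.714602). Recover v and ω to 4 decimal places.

Δθ = -0.714602 − 0.785398 = -1.500000
ω = Δθ/dt = -1.500000/1.5 = -1.0000
R = Δx/(sin θ' − sin θ) = -0.2500
v = R·ω = -0.2500·-1.0000 = 0.2500

v = 0.2500, ω = -1.0000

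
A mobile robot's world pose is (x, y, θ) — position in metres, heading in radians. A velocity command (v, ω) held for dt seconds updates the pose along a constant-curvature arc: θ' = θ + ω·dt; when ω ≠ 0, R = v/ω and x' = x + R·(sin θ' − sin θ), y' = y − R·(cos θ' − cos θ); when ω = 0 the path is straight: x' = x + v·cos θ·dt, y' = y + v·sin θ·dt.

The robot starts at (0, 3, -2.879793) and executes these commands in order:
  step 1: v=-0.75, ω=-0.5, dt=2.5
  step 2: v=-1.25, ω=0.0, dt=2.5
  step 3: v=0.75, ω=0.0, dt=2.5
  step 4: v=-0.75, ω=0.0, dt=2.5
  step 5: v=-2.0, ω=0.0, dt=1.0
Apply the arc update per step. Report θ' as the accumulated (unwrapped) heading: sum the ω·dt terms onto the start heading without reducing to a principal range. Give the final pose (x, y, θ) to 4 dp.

step 1: θ'=-4.1298 (R=1.5000) → pose (1.6408, 2.3764, -4.1298)
step 2: θ'=-4.1298 (straight) → pose (3.3601, -0.2331, -4.1298)
step 3: θ'=-4.1298 (straight) → pose (2.3285, 1.3326, -4.1298)
step 4: θ'=-4.1298 (straight) → pose (3.3601, -0.2331, -4.1298)
step 5: θ'=-4.1298 (straight) → pose (4.4605, -1.9032, -4.1298)

(4.4605, -1.9032, -4.1298)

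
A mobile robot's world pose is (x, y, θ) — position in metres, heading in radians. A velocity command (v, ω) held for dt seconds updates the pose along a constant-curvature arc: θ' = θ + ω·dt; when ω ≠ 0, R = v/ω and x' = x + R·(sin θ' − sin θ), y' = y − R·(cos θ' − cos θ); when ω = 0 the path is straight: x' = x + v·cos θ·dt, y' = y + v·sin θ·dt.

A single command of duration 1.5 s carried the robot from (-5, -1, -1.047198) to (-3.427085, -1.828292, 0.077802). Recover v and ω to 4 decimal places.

v = 1.2500, ω = 0.7500

Δθ = 0.077802 − -1.047198 = 1.125000
ω = Δθ/dt = 1.125000/1.5 = 0.7500
R = Δx/(sin θ' − sin θ) = 1.6667
v = R·ω = 1.6667·0.7500 = 1.2500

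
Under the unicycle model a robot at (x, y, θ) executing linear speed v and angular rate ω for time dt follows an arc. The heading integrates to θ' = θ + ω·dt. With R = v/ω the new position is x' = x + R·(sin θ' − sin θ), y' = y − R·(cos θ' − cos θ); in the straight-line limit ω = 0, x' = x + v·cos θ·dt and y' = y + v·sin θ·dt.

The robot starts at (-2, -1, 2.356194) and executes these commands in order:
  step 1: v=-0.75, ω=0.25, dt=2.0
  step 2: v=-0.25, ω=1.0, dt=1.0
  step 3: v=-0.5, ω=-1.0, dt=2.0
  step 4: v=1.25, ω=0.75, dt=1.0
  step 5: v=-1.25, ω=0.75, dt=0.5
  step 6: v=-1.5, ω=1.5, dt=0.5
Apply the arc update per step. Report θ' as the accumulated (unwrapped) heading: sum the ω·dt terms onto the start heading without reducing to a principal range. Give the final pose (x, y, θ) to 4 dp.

step 1: θ'=2.8562 (R=-3.0000) → pose (-0.7233, -1.7573, 2.8562)
step 2: θ'=3.8562 (R=-0.2500) → pose (-0.4891, -1.7063, 3.8562)
step 3: θ'=1.8562 (R=0.5000) → pose (0.3183, -1.9432, 1.8562)
step 4: θ'=2.6062 (R=1.6667) → pose (-0.4306, -0.9790, 2.6062)
step 5: θ'=2.9812 (R=-1.6667) → pose (0.1535, -1.1908, 2.9812)
step 6: θ'=3.7312 (R=-1.0000) → pose (0.8693, -1.0348, 3.7312)

(0.8693, -1.0348, 3.7312)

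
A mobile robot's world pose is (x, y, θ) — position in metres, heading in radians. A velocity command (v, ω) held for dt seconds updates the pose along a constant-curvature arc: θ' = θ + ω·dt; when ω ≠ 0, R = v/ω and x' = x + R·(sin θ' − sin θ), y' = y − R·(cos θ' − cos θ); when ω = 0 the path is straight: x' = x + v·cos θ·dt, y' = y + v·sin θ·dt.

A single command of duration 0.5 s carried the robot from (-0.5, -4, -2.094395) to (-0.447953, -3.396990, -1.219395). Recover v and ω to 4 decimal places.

Δθ = -1.219395 − -2.094395 = 0.875000
ω = Δθ/dt = 0.875000/0.5 = 1.7500
R = −Δy/(cos θ' − cos θ) = -0.7143
v = R·ω = -0.7143·1.7500 = -1.2500

v = -1.2500, ω = 1.7500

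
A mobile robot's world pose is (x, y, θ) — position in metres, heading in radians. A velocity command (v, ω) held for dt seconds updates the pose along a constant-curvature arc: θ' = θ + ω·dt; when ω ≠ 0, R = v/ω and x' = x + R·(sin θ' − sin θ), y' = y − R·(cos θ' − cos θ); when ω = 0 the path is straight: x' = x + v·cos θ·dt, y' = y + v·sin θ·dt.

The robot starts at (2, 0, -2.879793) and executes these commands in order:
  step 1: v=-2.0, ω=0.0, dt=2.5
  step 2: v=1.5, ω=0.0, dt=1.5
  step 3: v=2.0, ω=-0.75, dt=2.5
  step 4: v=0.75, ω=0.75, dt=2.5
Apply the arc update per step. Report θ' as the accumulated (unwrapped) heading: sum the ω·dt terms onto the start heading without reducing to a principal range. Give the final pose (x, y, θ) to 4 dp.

(0.0439, 4.4089, -2.8798)

step 1: θ'=-2.8798 (straight) → pose (6.8296, 1.2941, -2.8798)
step 2: θ'=-2.8798 (straight) → pose (4.6563, 0.7118, -2.8798)
step 3: θ'=-4.7548 (R=-2.6667) → pose (1.3018, 3.4006, -4.7548)
step 4: θ'=-2.8798 (R=1.0000) → pose (0.0439, 4.4089, -2.8798)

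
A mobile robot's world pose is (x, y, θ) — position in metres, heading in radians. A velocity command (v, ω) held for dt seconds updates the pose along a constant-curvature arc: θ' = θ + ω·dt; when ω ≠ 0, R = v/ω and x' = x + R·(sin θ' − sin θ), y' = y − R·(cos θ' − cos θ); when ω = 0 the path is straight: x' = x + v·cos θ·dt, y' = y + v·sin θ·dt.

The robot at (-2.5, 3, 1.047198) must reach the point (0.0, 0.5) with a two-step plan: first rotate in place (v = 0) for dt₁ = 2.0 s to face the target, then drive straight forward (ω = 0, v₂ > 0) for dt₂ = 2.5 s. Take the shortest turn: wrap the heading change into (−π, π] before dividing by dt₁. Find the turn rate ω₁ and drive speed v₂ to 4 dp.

heading to target = atan2(0.5−3, 0−-2.5) = -0.7854
Δθ = wrap(-0.7854 − 1.0472) = -1.8326; ω₁ = Δθ/dt₁ = -0.9163
distance = √((0−-2.5)² + (0.5−3)²) = 3.5355; v₂ = distance/dt₂ = 1.4142

ω₁ = -0.9163, v₂ = 1.4142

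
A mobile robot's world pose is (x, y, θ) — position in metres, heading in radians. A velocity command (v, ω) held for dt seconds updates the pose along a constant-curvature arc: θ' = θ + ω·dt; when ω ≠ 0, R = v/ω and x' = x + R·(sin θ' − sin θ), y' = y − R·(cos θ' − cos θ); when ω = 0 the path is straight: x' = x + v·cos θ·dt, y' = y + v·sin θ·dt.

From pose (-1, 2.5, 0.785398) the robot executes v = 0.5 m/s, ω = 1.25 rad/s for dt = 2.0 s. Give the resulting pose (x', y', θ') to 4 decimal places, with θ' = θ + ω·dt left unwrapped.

(-1.3402, 3.1787, 3.2854)

θ' = 0.7854 + 1.25·2.0 = 3.2854
R = v/ω = 0.5/1.25 = 0.4000
x' = -1 + 0.4000·(sin 3.2854 − sin 0.7854) = -1.3402
y' = 2.5 − 0.4000·(cos 3.2854 − cos 0.7854) = 3.1787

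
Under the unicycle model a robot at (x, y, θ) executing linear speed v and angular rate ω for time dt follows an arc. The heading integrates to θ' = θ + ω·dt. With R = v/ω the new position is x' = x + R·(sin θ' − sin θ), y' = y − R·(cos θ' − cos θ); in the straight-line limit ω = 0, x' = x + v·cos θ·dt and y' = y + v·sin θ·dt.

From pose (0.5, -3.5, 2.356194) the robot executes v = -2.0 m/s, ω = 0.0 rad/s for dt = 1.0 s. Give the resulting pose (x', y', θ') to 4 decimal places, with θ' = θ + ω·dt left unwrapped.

(1.9142, -4.9142, 2.3562)

θ' = 2.3562 + 0.0·1.0 = 2.3562
ω = 0 → straight: x' = 0.5 + -2.0·cos(2.3562)·1.0 = 1.9142
y' = -3.5 + -2.0·sin(2.3562)·1.0 = -4.9142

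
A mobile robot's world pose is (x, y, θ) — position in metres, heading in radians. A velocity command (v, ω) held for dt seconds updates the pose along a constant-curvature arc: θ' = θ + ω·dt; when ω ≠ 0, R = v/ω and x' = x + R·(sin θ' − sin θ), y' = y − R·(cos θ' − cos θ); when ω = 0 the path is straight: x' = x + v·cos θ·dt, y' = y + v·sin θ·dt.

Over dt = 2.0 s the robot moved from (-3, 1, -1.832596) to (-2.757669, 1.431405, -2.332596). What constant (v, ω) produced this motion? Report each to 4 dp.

Δθ = -2.332596 − -1.832596 = -0.500000
ω = Δθ/dt = -0.500000/2.0 = -0.2500
R = −Δy/(cos θ' − cos θ) = 1.0000
v = R·ω = 1.0000·-0.2500 = -0.2500

v = -0.2500, ω = -0.2500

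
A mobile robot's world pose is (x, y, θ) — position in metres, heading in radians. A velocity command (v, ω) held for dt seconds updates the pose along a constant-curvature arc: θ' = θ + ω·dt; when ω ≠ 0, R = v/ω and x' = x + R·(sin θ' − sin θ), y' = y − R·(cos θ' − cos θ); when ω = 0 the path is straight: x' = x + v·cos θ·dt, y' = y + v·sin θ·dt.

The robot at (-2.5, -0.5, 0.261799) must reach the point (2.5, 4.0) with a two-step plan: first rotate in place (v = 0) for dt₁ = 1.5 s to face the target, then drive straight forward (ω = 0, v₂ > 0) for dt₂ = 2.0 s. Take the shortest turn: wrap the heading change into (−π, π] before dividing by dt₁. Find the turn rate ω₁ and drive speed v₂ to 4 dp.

ω₁ = 0.3140, v₂ = 3.3634

heading to target = atan2(4−-0.5, 2.5−-2.5) = 0.7328
Δθ = wrap(0.7328 − 0.2618) = 0.4710; ω₁ = Δθ/dt₁ = 0.3140
distance = √((2.5−-2.5)² + (4−-0.5)²) = 6.7268; v₂ = distance/dt₂ = 3.3634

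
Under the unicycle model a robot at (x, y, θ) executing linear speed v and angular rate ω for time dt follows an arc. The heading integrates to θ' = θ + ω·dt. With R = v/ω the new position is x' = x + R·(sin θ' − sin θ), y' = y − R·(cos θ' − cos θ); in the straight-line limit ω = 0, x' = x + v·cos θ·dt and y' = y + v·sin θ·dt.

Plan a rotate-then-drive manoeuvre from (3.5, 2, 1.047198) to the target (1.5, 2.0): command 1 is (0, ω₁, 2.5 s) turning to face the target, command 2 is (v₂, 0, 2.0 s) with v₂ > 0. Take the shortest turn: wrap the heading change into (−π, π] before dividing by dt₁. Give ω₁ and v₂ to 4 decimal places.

ω₁ = 0.8378, v₂ = 1.0000

heading to target = atan2(2−2, 1.5−3.5) = 3.1416
Δθ = wrap(3.1416 − 1.0472) = 2.0944; ω₁ = Δθ/dt₁ = 0.8378
distance = √((1.5−3.5)² + (2−2)²) = 2.0000; v₂ = distance/dt₂ = 1.0000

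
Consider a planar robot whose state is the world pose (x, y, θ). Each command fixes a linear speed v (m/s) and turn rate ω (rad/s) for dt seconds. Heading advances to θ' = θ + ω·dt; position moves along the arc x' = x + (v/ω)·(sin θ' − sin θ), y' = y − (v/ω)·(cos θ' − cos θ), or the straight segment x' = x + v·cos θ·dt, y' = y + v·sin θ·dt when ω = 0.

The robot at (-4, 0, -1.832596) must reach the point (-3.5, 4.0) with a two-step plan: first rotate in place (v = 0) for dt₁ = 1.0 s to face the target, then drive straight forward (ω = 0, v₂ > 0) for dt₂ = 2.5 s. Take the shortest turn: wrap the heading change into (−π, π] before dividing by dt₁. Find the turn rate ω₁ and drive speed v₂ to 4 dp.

heading to target = atan2(4−0, -3.5−-4) = 1.4464
Δθ = wrap(1.4464 − -1.8326) = -3.0041; ω₁ = Δθ/dt₁ = -3.0041
distance = √((-3.5−-4)² + (4−0)²) = 4.0311; v₂ = distance/dt₂ = 1.6125

ω₁ = -3.0041, v₂ = 1.6125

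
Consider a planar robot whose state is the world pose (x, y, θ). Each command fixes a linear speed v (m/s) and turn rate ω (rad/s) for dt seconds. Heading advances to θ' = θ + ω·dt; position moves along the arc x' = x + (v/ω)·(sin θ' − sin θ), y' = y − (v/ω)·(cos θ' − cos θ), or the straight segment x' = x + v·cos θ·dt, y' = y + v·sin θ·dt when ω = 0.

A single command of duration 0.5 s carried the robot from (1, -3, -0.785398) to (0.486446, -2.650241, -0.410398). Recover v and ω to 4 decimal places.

v = -1.2500, ω = 0.7500

Δθ = -0.410398 − -0.785398 = 0.375000
ω = Δθ/dt = 0.375000/0.5 = 0.7500
R = Δx/(sin θ' − sin θ) = -1.6667
v = R·ω = -1.6667·0.7500 = -1.2500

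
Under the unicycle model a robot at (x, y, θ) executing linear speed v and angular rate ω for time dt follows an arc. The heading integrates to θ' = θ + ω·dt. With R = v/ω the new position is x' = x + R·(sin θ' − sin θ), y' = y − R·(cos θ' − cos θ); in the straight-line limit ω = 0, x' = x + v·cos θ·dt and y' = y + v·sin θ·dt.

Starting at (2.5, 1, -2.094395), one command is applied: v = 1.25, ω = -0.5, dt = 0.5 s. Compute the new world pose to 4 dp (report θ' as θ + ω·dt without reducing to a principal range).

(2.1234, 0.5032, -2.3444)

θ' = -2.0944 + -0.5·0.5 = -2.3444
R = v/ω = 1.25/-0.5 = -2.5000
x' = 2.5 + -2.5000·(sin -2.3444 − sin -2.0944) = 2.1234
y' = 1 − -2.5000·(cos -2.3444 − cos -2.0944) = 0.5032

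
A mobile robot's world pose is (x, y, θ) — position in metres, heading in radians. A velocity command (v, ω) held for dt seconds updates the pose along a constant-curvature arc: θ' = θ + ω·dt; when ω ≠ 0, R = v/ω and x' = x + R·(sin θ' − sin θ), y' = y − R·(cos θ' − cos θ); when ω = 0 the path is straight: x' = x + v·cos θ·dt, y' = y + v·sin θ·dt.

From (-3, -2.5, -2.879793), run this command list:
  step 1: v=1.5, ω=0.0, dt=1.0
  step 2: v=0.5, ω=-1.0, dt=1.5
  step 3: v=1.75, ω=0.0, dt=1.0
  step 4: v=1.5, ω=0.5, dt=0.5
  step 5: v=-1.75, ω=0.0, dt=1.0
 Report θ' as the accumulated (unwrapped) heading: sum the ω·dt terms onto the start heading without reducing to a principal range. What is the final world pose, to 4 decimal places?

(-4.9899, -1.7046, -4.1298)

step 1: θ'=-2.8798 (straight) → pose (-4.4489, -2.8882, -2.8798)
step 2: θ'=-4.3798 (R=-0.5000) → pose (-5.0509, -2.5685, -4.3798)
step 3: θ'=-4.3798 (straight) → pose (-5.6223, -0.9144, -4.3798)
step 4: θ'=-4.1298 (R=3.0000) → pose (-5.9528, -0.2433, -4.1298)
step 5: θ'=-4.1298 (straight) → pose (-4.9899, -1.7046, -4.1298)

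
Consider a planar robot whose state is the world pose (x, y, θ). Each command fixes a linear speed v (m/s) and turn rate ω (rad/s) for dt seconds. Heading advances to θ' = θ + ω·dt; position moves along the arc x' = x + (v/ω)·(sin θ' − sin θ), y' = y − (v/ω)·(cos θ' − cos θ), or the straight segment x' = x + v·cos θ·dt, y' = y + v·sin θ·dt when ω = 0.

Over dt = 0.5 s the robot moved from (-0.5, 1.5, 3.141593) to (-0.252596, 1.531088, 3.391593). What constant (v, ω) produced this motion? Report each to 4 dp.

Δθ = 3.391593 − 3.141593 = 0.250000
ω = Δθ/dt = 0.250000/0.5 = 0.5000
R = Δx/(sin θ' − sin θ) = -1.0000
v = R·ω = -1.0000·0.5000 = -0.5000

v = -0.5000, ω = 0.5000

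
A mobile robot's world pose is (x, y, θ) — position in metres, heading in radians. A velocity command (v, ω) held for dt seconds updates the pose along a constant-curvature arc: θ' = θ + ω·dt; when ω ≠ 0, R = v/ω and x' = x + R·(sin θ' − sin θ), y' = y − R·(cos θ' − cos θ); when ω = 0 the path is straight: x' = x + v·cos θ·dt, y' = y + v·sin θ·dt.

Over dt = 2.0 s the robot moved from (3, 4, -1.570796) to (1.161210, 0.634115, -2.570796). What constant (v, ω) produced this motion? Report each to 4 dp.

v = 2.0000, ω = -0.5000

Δθ = -2.570796 − -1.570796 = -1.000000
ω = Δθ/dt = -1.000000/2.0 = -0.5000
R = −Δy/(cos θ' − cos θ) = -4.0000
v = R·ω = -4.0000·-0.5000 = 2.0000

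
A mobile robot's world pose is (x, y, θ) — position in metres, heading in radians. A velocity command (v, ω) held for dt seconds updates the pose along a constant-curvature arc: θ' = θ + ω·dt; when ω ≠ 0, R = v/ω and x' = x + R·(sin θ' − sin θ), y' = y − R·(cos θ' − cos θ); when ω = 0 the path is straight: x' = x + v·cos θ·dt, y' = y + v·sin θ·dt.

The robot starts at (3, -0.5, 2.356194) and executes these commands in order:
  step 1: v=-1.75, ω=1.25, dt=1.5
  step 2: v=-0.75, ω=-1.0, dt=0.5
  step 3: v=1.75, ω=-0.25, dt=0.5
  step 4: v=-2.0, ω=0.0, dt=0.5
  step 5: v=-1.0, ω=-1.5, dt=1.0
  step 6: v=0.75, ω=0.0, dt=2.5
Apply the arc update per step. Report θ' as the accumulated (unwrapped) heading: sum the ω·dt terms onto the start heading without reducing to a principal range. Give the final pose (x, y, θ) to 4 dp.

(5.5325, 1.4832, 2.1062)

step 1: θ'=4.2312 (R=-1.4000) → pose (5.2310, -0.1580, 4.2312)
step 2: θ'=3.7312 (R=0.7500) → pose (5.4788, 0.1182, 3.7312)
step 3: θ'=3.6062 (R=-7.0000) → pose (4.7230, -0.3216, 3.6062)
step 4: θ'=3.6062 (straight) → pose (5.6170, 0.1264, 3.6062)
step 5: θ'=2.1062 (R=0.6667) → pose (6.4891, -0.1295, 2.1062)
step 6: θ'=2.1062 (straight) → pose (5.5325, 1.4832, 2.1062)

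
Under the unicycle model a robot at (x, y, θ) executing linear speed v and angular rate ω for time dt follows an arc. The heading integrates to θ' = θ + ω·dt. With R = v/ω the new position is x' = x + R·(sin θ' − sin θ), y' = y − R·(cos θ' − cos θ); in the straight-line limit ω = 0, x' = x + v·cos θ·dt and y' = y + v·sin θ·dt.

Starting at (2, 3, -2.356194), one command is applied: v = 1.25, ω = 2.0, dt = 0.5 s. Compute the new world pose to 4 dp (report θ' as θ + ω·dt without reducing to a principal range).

θ' = -2.3562 + 2.0·0.5 = -1.3562
R = v/ω = 1.25/2.0 = 0.6250
x' = 2 + 0.6250·(sin -1.3562 − sin -2.3562) = 1.8313
y' = 3 − 0.6250·(cos -1.3562 − cos -2.3562) = 2.4250

(1.8313, 2.4250, -1.3562)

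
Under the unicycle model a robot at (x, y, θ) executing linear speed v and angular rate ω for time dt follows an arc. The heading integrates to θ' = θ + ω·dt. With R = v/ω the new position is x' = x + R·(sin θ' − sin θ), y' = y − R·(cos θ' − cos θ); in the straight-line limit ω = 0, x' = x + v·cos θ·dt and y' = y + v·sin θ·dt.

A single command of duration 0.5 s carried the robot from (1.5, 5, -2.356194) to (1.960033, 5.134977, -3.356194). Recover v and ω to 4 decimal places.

Δθ = -3.356194 − -2.356194 = -1.000000
ω = Δθ/dt = -1.000000/0.5 = -2.0000
R = Δx/(sin θ' − sin θ) = 0.5000
v = R·ω = 0.5000·-2.0000 = -1.0000

v = -1.0000, ω = -2.0000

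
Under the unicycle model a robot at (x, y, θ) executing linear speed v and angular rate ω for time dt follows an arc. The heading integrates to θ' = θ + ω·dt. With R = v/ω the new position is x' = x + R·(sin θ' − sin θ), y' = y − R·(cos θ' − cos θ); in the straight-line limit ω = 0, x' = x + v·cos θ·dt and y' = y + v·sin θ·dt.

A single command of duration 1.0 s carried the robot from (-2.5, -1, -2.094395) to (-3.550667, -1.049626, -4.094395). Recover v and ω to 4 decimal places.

Δθ = -4.094395 − -2.094395 = -2.000000
ω = Δθ/dt = -2.000000/1.0 = -2.0000
R = Δx/(sin θ' − sin θ) = -0.6250
v = R·ω = -0.6250·-2.0000 = 1.2500

v = 1.2500, ω = -2.0000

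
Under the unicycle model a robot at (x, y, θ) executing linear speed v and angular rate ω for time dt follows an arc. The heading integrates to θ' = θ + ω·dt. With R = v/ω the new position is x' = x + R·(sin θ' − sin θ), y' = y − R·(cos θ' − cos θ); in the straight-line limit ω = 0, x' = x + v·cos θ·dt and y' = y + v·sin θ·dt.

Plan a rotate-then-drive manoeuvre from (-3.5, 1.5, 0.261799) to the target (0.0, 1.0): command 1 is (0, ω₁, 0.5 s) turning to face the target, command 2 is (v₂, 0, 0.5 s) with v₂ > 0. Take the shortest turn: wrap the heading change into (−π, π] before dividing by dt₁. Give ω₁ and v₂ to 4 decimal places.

ω₁ = -0.8074, v₂ = 7.0711

heading to target = atan2(1−1.5, 0−-3.5) = -0.1419
Δθ = wrap(-0.1419 − 0.2618) = -0.4037; ω₁ = Δθ/dt₁ = -0.8074
distance = √((0−-3.5)² + (1−1.5)²) = 3.5355; v₂ = distance/dt₂ = 7.0711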